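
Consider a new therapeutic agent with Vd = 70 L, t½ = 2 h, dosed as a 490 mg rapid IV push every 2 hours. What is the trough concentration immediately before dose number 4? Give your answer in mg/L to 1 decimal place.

6.1 mg/L

f = (1/2)^(τ/t½) = (1/2)^(2/2) ≈ 0.5000.
C₀ = D/Vd = 490/70 ≈ 7.000 mg/L.
Before the 4th dose, 3 doses have been given. Superposition: Cmin = C₀·(f + f² + … + f^3).
≈ 7.000 × (0.5000 + 0.2500 + 0.1250) ≈ 7.000 × 0.8750 ≈ 6.125 mg/L.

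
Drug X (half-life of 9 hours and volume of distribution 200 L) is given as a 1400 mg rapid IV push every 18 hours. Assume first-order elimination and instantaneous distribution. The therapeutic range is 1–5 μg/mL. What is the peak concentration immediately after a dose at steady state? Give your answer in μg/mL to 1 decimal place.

9.3 μg/mL

The dosing interval is 2 half-lives, so f = 2^(−2) = 0.25.
At steady state, R = 1/(1 − 0.25) = 4/3.
Single-dose peak C₀ = D/Vd = 1400/200 = 7 μg/mL.
Steady-state peak Cmax,ss = C₀·R = 7 × 4/3 ≈ 9.333 μg/mL.
Peak 9.3 μg/mL vs MTC 5 μg/mL: exceeds toxic threshold.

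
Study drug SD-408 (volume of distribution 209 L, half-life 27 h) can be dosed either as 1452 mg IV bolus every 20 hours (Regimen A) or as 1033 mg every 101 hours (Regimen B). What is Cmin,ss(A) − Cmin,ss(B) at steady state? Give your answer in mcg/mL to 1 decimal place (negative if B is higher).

Regimen A: f = (1/2)^(20/27) ≈ 0.5984; Cmin,ss = (1452/209)·f/(1−f) ≈ 10.352 mcg/mL.
Regimen B: f = (1/2)^(101/27) ≈ 0.0748; Cmin,ss = (1033/209)·f/(1−f) ≈ 0.400 mcg/mL.
Difference ≈ 10.352 − 0.400 ≈ 9.952 mcg/mL.

10.0 mcg/mL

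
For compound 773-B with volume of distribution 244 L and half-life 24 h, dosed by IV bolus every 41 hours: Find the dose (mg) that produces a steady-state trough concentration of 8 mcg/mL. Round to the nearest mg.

4427 mg

τ/t½ = 41/24 ≈ 1.7083, so f = (1/2)^(41/24) ≈ 0.306013.
Cmin,ss = (D/Vd)·f/(1−f), so D = Cmin,ss·Vd·(1−f)/f.
D = 8 × 244 × (1−f)/f ≈ 8 × 244 × 2.26784 ≈ 4426.82 mg.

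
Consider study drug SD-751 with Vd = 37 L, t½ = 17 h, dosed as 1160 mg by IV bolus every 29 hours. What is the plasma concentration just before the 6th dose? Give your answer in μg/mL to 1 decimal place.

13.8 μg/mL

f = (1/2)^(τ/t½) = (1/2)^(29/17) ≈ 0.3065.
C₀ = D/Vd = 1160/37 ≈ 31.351 μg/mL.
Before the 6th dose, 5 doses have been given. Superposition: Cmin = C₀·(f + f² + … + f^5).
≈ 31.351 × (0.3065 + 0.0939 + 0.0288 + 0.0088 + 0.0027) ≈ 31.351 × 0.4407 ≈ 13.816 μg/mL.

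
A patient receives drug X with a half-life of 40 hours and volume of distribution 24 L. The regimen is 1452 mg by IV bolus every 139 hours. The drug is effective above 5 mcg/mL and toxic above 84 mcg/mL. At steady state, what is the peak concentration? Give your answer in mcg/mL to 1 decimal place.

Over one 139-h interval, 139/40 ≈ 3.475 half-lives elapse, leaving f ≈ 0.0899 of each dose.
At steady state, accumulation factor R = 1/(1 − e^(−kτ)) ≈ 1.0988.
Each bolus raises the concentration by D/Vd = 1452/24 ≈ 60.500 mcg/mL.
Steady-state peak Cmax,ss = C₀·R ≈ 60.500 × 1.0988 ≈ 66.477 mcg/mL.
Peak 66.5 mcg/mL vs MTC 84 mcg/mL: below toxic threshold.

66.5 mcg/mL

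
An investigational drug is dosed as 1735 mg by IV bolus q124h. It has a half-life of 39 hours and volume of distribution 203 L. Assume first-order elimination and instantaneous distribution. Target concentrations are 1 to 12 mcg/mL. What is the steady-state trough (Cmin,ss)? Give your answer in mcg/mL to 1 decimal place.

1.1 mcg/mL

k = ln2/t½ = ln2/39 ≈ 0.017773 h⁻¹; fraction remaining f = e^(−kτ) = e^(−0.017773×124) ≈ 0.1104.
Each bolus raises the concentration by D/Vd = 1735/203 ≈ 8.547 mcg/mL.
Steady-state trough Cmin,ss = C₀·f/(1−f) ≈ 8.547 × 0.1104/0.8896 ≈ 1.061 mcg/mL.
Trough 1.1 mcg/mL vs MEC 1 mcg/mL: adequate.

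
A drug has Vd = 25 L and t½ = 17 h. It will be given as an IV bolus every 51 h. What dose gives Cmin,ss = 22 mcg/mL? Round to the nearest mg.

τ/t½ = 51/17 ≈ 3, so f = (1/2)^(51/17) ≈ 0.125000.
Cmin,ss = (D/Vd)·f/(1−f), so D = Cmin,ss·Vd·(1−f)/f.
D = 22 × 25 × (1−f)/f ≈ 22 × 25 × 7.00000 ≈ 3850.00 mg.

3850 mg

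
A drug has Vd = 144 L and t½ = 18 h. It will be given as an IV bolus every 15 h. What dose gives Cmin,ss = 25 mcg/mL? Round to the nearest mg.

τ/t½ = 15/18 ≈ 0.83333, so f = (1/2)^(15/18) ≈ 0.561231.
Cmin,ss = (D/Vd)·f/(1−f), so D = Cmin,ss·Vd·(1−f)/f.
D = 25 × 144 × (1−f)/f ≈ 25 × 144 × 0.78180 ≈ 2814.48 mg.

2814 mg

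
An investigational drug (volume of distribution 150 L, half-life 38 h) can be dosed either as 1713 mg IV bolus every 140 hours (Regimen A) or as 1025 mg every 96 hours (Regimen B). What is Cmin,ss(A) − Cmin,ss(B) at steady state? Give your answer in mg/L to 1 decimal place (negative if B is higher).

Regimen A: f = (1/2)^(140/38) ≈ 0.0778; Cmin,ss = (1713/150)·f/(1−f) ≈ 0.963 mg/L.
Regimen B: f = (1/2)^(96/38) ≈ 0.1736; Cmin,ss = (1025/150)·f/(1−f) ≈ 1.435 mg/L.
Difference ≈ 0.963 − 1.435 ≈ -0.472 mg/L.

-0.5 mg/L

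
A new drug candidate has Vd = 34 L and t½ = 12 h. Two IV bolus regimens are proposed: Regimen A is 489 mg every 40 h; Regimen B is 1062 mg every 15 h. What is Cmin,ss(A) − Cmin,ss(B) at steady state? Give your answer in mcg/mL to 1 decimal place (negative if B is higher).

Regimen A: f = (1/2)^(40/12) ≈ 0.0992; Cmin,ss = (489/34)·f/(1−f) ≈ 1.584 mcg/mL.
Regimen B: f = (1/2)^(15/12) ≈ 0.4204; Cmin,ss = (1062/34)·f/(1−f) ≈ 22.656 mcg/mL.
Difference ≈ 1.584 − 22.656 ≈ -21.072 mcg/mL.

-21.1 mcg/mL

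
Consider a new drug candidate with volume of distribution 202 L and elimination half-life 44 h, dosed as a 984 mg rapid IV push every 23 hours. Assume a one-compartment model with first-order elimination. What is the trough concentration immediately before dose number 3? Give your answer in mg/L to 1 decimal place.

5.8 mg/L

f = (1/2)^(τ/t½) = (1/2)^(23/44) ≈ 0.6961.
C₀ = D/Vd = 984/202 ≈ 4.871 mg/L.
Before the 3rd dose, 2 doses have been given. Superposition: Cmin = C₀·(f + f²).
≈ 4.871 × (0.6961 + 0.4846) ≈ 4.871 × 1.1807 ≈ 5.751 mg/L.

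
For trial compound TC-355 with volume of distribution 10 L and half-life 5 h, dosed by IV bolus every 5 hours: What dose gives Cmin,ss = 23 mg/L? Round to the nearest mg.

230 mg

τ/t½ = 5/5 ≈ 1, so f = (1/2)^(5/5) ≈ 0.500000.
Cmin,ss = (D/Vd)·f/(1−f), so D = Cmin,ss·Vd·(1−f)/f.
D = 23 × 10 × (1−f)/f ≈ 23 × 10 × 1.00000 ≈ 230.00 mg.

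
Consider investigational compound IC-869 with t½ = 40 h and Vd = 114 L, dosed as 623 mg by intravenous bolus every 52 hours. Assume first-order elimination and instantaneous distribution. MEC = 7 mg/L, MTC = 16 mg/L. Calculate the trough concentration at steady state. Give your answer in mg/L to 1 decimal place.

3.7 mg/L

Over one 52-h interval, 52/40 ≈ 1.3 half-lives elapse, leaving f ≈ 0.4061 of each dose.
Single-dose peak C₀ = D/Vd = 623/114 ≈ 5.465 mg/L.
Steady-state trough Cmin,ss = C₀·f/(1−f) ≈ 5.465 × 0.4061/0.5939 ≈ 3.737 mg/L.
Trough 3.7 mg/L vs MEC 7 mg/L: subtherapeutic.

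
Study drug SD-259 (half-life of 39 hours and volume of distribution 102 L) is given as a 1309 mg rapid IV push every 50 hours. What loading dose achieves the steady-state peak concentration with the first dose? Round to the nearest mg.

2223 mg

f = (1/2)^(50/39) ≈ 0.411210; accumulation ratio R = 1/(1−f) ≈ 1.69840.
Loading dose to hit Cmax,ss on first dose: D_load = D_maint·R ≈ 1309 × 1.69840 ≈ 2223.21 mg.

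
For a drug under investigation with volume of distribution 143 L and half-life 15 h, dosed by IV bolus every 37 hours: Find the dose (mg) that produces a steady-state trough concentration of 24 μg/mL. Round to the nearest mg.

τ/t½ = 37/15 ≈ 2.4667, so f = (1/2)^(37/15) ≈ 0.180909.
Cmin,ss = (D/Vd)·f/(1−f), so D = Cmin,ss·Vd·(1−f)/f.
D = 24 × 143 × (1−f)/f ≈ 24 × 143 × 4.52764 ≈ 15538.86 mg.

15539 mg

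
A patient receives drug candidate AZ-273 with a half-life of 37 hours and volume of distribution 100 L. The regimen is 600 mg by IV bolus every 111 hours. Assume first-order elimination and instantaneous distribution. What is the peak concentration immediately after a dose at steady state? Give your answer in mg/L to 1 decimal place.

6.9 mg/L

The dosing interval is 3 half-lives, so f = 2^(−3) = 0.125.
Accumulation ratio R = 1/(1 − f) = 1/0.875 = 8/7.
Single-dose peak C₀ = D/Vd = 600/100 = 6 mg/L.
Steady-state peak Cmax,ss = C₀·R = 6 × 8/7 ≈ 6.857 mg/L.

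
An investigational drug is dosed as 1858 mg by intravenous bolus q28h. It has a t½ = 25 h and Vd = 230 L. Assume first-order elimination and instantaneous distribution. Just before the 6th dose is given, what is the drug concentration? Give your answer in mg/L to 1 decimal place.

6.7 mg/L

f = (1/2)^(τ/t½) = (1/2)^(28/25) ≈ 0.4601.
C₀ = D/Vd = 1858/230 ≈ 8.078 mg/L.
Before the 6th dose, 5 doses have been given. Superposition: Cmin = C₀·(f + f² + … + f^5).
≈ 8.078 × (0.4601 + 0.2117 + 0.0974 + 0.0448 + 0.0206) ≈ 8.078 × 0.8346 ≈ 6.742 mg/L.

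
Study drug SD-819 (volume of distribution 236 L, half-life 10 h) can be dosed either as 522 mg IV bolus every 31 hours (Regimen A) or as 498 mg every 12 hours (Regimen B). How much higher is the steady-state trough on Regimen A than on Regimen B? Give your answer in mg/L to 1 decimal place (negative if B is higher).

Regimen A: f = (1/2)^(31/10) ≈ 0.1166; Cmin,ss = (522/236)·f/(1−f) ≈ 0.292 mg/L.
Regimen B: f = (1/2)^(12/10) ≈ 0.4353; Cmin,ss = (498/236)·f/(1−f) ≈ 1.627 mg/L.
Difference ≈ 0.292 − 1.627 ≈ -1.335 mg/L.

-1.3 mg/L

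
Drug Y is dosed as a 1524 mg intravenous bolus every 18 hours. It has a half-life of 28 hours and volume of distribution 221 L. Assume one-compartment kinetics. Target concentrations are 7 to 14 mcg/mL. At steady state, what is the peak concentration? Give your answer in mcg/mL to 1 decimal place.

19.2 mcg/mL

Over one 18-h interval, 18/28 ≈ 0.64286 half-lives elapse, leaving f ≈ 0.6404 of each dose.
Accumulation ratio R = 1/(1 − f) ≈ 1/0.3596 ≈ 2.7809.
Each bolus raises the concentration by D/Vd = 1524/221 ≈ 6.896 mcg/mL.
Steady-state peak Cmax,ss = C₀·R ≈ 6.896 × 2.7809 ≈ 19.177 mcg/mL.
Peak 19.2 mcg/mL vs MTC 14 mcg/mL: exceeds toxic threshold.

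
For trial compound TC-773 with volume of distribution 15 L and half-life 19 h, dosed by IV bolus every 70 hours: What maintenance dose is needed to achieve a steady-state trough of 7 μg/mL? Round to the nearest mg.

τ/t½ = 70/19 ≈ 3.6842, so f = (1/2)^(70/19) ≈ 0.077793.
Cmin,ss = (D/Vd)·f/(1−f), so D = Cmin,ss·Vd·(1−f)/f.
D = 7 × 15 × (1−f)/f ≈ 7 × 15 × 11.85463 ≈ 1244.74 mg.

1245 mg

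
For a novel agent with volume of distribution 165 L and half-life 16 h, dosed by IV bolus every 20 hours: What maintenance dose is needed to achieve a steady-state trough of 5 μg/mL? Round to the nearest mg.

τ/t½ = 20/16 ≈ 1.25, so f = (1/2)^(20/16) ≈ 0.420448.
Cmin,ss = (D/Vd)·f/(1−f), so D = Cmin,ss·Vd·(1−f)/f.
D = 5 × 165 × (1−f)/f ≈ 5 × 165 × 1.37842 ≈ 1137.20 mg.

1137 mg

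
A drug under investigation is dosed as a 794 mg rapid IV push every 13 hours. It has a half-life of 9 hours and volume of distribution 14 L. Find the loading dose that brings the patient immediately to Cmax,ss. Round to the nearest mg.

f = (1/2)^(13/9) ≈ 0.367434; accumulation ratio R = 1/(1−f) ≈ 1.58086.
Loading dose to hit Cmax,ss on first dose: D_load = D_maint·R ≈ 794 × 1.58086 ≈ 1255.20 mg.

1255 mg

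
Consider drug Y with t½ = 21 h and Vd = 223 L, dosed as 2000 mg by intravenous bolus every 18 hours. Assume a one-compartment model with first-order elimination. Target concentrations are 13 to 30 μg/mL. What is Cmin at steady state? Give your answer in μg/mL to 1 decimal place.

11.1 μg/mL

k = ln2/t½ = ln2/21 ≈ 0.033007 h⁻¹; fraction remaining f = e^(−kτ) = e^(−0.033007×18) ≈ 0.5520.
Accumulation ratio R = 1/(1 − f) ≈ 1/0.4480 ≈ 2.2321.
Single-dose peak C₀ = D/Vd = 2000/223 ≈ 8.969 μg/mL.
Cmax,ss = C₀/(1 − f) ≈ 8.969/0.4480 ≈ 20.020 μg/mL.
One interval later, Cmin,ss = Cmax,ss·e^(−kτ) ≈ 20.020 × 0.5520 ≈ 11.051 μg/mL.
Trough 11.1 μg/mL vs MEC 13 μg/mL: subtherapeutic.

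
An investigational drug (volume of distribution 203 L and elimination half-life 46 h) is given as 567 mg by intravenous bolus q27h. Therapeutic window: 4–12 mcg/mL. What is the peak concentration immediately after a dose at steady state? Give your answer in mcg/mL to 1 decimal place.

8.4 mcg/mL

τ/t½ = 27/46 ≈ 0.58696, so fraction remaining f = (1/2)^(27/46) ≈ 0.6657.
At steady state, accumulation factor R = 1/(1 − e^(−kτ)) ≈ 2.9913.
Each bolus raises the concentration by D/Vd = 567/203 ≈ 2.793 mcg/mL.
Cmax,ss = C₀/(1 − f) ≈ 2.793/0.3343 ≈ 8.355 mcg/mL.
Peak 8.4 mcg/mL vs MTC 12 mcg/mL: below toxic threshold.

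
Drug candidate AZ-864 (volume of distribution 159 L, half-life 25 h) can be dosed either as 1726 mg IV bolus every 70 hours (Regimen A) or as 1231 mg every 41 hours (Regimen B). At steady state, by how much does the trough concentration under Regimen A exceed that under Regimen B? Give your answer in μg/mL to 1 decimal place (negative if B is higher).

Regimen A: f = (1/2)^(70/25) ≈ 0.1436; Cmin,ss = (1726/159)·f/(1−f) ≈ 1.820 μg/mL.
Regimen B: f = (1/2)^(41/25) ≈ 0.3209; Cmin,ss = (1231/159)·f/(1−f) ≈ 3.658 μg/mL.
Difference ≈ 1.820 − 3.658 ≈ -1.838 μg/mL.

-1.8 μg/mL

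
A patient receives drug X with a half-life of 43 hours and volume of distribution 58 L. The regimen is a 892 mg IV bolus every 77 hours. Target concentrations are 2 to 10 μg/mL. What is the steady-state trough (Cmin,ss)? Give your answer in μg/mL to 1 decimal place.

6.3 μg/mL

Over one 77-h interval, 77/43 ≈ 1.7907 half-lives elapse, leaving f ≈ 0.2890 of each dose.
At steady state, accumulation factor R = 1/(1 − e^(−kτ)) ≈ 1.4065.
Each bolus raises the concentration by D/Vd = 892/58 ≈ 15.379 μg/mL.
Cmax,ss = C₀/(1 − f) ≈ 15.379/0.7110 ≈ 21.630 μg/mL.
Steady-state trough Cmin,ss = Cmax,ss·f ≈ 21.630 × 0.2890 ≈ 6.251 μg/mL.
Trough 6.3 μg/mL vs MEC 2 μg/mL: adequate.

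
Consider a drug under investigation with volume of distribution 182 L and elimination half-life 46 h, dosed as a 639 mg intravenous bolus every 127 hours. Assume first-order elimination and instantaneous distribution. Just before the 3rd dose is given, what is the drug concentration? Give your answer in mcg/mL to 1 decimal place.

0.6 mcg/mL

f = (1/2)^(τ/t½) = (1/2)^(127/46) ≈ 0.1475.
C₀ = D/Vd = 639/182 ≈ 3.511 mcg/mL.
Before the 3rd dose, 2 doses have been given. Superposition: Cmin = C₀·(f + f²).
≈ 3.511 × (0.1475 + 0.0218) ≈ 3.511 × 0.1693 ≈ 0.594 mcg/mL.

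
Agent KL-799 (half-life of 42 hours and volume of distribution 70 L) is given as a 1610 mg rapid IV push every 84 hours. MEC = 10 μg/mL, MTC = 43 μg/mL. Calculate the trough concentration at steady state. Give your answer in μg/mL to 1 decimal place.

The dosing interval is 2 half-lives, so f = 2^(−2) = 0.25.
Accumulation ratio R = 1/(1 − f) = 1/0.75 = 4/3.
Single-dose peak C₀ = D/Vd = 1610/70 = 23 μg/mL.
Steady-state peak Cmax,ss = C₀·R = 23 × 4/3 ≈ 30.667 μg/mL.
Steady-state trough Cmin,ss = Cmax,ss·f ≈ 30.667 × 0.25 ≈ 7.667 μg/mL.
Trough 7.7 μg/mL vs MEC 10 μg/mL: subtherapeutic.

7.7 μg/mL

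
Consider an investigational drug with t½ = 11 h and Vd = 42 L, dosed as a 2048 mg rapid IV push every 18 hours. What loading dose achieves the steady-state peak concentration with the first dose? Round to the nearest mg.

3019 mg

f = (1/2)^(18/11) ≈ 0.321666; accumulation ratio R = 1/(1−f) ≈ 1.47420.
Loading dose to hit Cmax,ss on first dose: D_load = D_maint·R ≈ 2048 × 1.47420 ≈ 3019.16 mg.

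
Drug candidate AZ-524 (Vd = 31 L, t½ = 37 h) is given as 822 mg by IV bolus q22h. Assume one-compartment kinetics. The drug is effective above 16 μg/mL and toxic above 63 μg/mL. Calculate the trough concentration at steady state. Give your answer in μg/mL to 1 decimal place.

52.0 μg/mL

τ/t½ = 22/37 ≈ 0.59459, so fraction remaining f = (1/2)^(22/37) ≈ 0.6622.
Each bolus raises the concentration by D/Vd = 822/31 ≈ 26.516 μg/mL.
Steady-state trough Cmin,ss = C₀·f/(1−f) ≈ 26.516 × 0.6622/0.3378 ≈ 51.980 μg/mL.
Trough 52.0 μg/mL vs MEC 16 μg/mL: adequate.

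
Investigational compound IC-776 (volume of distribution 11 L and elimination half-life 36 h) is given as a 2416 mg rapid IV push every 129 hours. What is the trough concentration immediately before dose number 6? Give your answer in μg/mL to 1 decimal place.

20.0 μg/mL

f = (1/2)^(τ/t½) = (1/2)^(129/36) ≈ 0.0834.
C₀ = D/Vd = 2416/11 ≈ 219.636 μg/mL.
Before the 6th dose, 5 doses have been given. Superposition: Cmin = C₀·(f + f² + … + f^5).
≈ 219.636 × (0.0834 + 0.0070 + 0.0006 + 0.0000 + 0.0000) ≈ 219.636 × 0.0910 ≈ 19.987 μg/mL.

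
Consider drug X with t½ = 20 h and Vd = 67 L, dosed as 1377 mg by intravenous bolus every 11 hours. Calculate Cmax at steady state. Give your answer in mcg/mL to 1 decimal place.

64.8 mcg/mL

τ/t½ = 11/20 ≈ 0.55, so fraction remaining f = (1/2)^(11/20) ≈ 0.6830.
Accumulation ratio R = 1/(1 − f) ≈ 1/0.3170 ≈ 3.1546.
Each bolus raises the concentration by D/Vd = 1377/67 ≈ 20.552 mcg/mL.
Steady-state peak Cmax,ss = C₀·R ≈ 20.552 × 3.1546 ≈ 64.833 mcg/mL.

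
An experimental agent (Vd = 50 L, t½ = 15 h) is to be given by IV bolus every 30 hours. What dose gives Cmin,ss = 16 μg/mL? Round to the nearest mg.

2400 mg

τ/t½ = 30/15 ≈ 2, so f = (1/2)^(30/15) ≈ 0.250000.
Cmin,ss = (D/Vd)·f/(1−f), so D = Cmin,ss·Vd·(1−f)/f.
D = 16 × 50 × (1−f)/f ≈ 16 × 50 × 3.00000 ≈ 2400.00 mg.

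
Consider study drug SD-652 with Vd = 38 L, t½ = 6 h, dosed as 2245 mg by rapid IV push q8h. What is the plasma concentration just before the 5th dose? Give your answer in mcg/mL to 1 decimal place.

f = (1/2)^(τ/t½) = (1/2)^(8/6) ≈ 0.3969.
C₀ = D/Vd = 2245/38 ≈ 59.079 mcg/mL.
Before the 5th dose, 4 doses have been given. Superposition: Cmin = C₀·(f + f² + … + f^4).
≈ 59.079 × (0.3969 + 0.1575 + 0.0625 + 0.0248) ≈ 59.079 × 0.6417 ≈ 37.911 mcg/mL.

37.9 mcg/mL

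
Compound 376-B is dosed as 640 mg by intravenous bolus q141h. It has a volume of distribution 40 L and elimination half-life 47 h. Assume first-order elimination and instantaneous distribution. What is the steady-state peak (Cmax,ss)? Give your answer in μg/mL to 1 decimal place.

18.3 μg/mL

τ = 141 h = 3 half-lives, so f = (1/2)^3 = 0.125.
Accumulation ratio R = 1/(1 − f) = 1/0.875 = 8/7.
Single-dose peak C₀ = D/Vd = 640/40 = 16 μg/mL.
Steady-state peak Cmax,ss = C₀·R = 16 × 8/7 ≈ 18.286 μg/mL.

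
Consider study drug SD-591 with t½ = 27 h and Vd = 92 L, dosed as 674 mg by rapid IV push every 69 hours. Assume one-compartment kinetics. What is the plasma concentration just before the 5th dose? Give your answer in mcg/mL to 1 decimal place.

1.5 mcg/mL

f = (1/2)^(τ/t½) = (1/2)^(69/27) ≈ 0.1701.
C₀ = D/Vd = 674/92 ≈ 7.326 mcg/mL.
Before the 5th dose, 4 doses have been given. Superposition: Cmin = C₀·(f + f² + … + f^4).
≈ 7.326 × (0.1701 + 0.0289 + 0.0049 + 0.0008) ≈ 7.326 × 0.2047 ≈ 1.500 mcg/mL.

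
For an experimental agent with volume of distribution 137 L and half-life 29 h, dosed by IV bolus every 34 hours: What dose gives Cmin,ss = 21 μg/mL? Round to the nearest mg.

τ/t½ = 34/29 ≈ 1.1724, so f = (1/2)^(34/29) ≈ 0.443678.
Cmin,ss = (D/Vd)·f/(1−f), so D = Cmin,ss·Vd·(1−f)/f.
D = 21 × 137 × (1−f)/f ≈ 21 × 137 × 1.25389 ≈ 3607.44 mg.

3607 mg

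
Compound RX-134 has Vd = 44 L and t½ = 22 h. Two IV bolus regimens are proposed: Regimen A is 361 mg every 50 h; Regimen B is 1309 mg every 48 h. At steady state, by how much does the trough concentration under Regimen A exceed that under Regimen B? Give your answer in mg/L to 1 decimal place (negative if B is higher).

Regimen A: f = (1/2)^(50/22) ≈ 0.2069; Cmin,ss = (361/44)·f/(1−f) ≈ 2.140 mg/L.
Regimen B: f = (1/2)^(48/22) ≈ 0.2204; Cmin,ss = (1309/44)·f/(1−f) ≈ 8.411 mg/L.
Difference ≈ 2.140 − 8.411 ≈ -6.271 mg/L.

-6.3 mg/L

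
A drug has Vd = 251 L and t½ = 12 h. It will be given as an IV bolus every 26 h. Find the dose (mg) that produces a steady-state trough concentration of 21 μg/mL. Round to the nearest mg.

τ/t½ = 26/12 ≈ 2.1667, so f = (1/2)^(26/12) ≈ 0.222725.
Cmin,ss = (D/Vd)·f/(1−f), so D = Cmin,ss·Vd·(1−f)/f.
D = 21 × 251 × (1−f)/f ≈ 21 × 251 × 3.48984 ≈ 18394.95 mg.

18395 mg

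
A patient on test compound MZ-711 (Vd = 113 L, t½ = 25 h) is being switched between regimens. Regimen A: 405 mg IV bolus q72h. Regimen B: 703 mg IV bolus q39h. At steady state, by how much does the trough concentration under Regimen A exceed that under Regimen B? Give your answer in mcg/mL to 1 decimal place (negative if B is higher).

Regimen A: f = (1/2)^(72/25) ≈ 0.1358; Cmin,ss = (405/113)·f/(1−f) ≈ 0.563 mcg/mL.
Regimen B: f = (1/2)^(39/25) ≈ 0.3392; Cmin,ss = (703/113)·f/(1−f) ≈ 3.193 mcg/mL.
Difference ≈ 0.563 − 3.193 ≈ -2.630 mcg/mL.

-2.6 mcg/mL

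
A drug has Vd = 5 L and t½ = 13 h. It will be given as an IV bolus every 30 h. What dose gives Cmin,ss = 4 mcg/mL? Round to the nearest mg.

τ/t½ = 30/13 ≈ 2.3077, so f = (1/2)^(30/13) ≈ 0.201983.
Cmin,ss = (D/Vd)·f/(1−f), so D = Cmin,ss·Vd·(1−f)/f.
D = 4 × 5 × (1−f)/f ≈ 4 × 5 × 3.95091 ≈ 79.02 mg.

79 mg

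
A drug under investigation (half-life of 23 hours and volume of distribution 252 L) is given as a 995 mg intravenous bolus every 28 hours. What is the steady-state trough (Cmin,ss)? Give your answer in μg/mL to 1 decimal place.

3.0 μg/mL

τ/t½ = 28/23 ≈ 1.2174, so fraction remaining f = (1/2)^(28/23) ≈ 0.4301.
Single-dose peak C₀ = D/Vd = 995/252 ≈ 3.948 μg/mL.
Steady-state trough Cmin,ss = C₀·f/(1−f) ≈ 3.948 × 0.4301/0.5699 ≈ 2.980 μg/mL.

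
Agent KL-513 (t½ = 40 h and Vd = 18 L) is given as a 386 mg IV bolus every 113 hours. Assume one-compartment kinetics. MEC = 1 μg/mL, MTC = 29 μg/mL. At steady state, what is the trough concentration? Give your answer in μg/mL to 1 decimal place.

Over one 113-h interval, 113/40 ≈ 2.825 half-lives elapse, leaving f ≈ 0.1411 of each dose.
At steady state, accumulation factor R = 1/(1 − e^(−kτ)) ≈ 1.1643.
Each bolus raises the concentration by D/Vd = 386/18 ≈ 21.444 μg/mL.
Cmax,ss = C₀/(1 − f) ≈ 21.444/0.8589 ≈ 24.967 μg/mL.
One interval later, Cmin,ss = Cmax,ss·e^(−kτ) ≈ 24.967 × 0.1411 ≈ 3.523 μg/mL.
Trough 3.5 μg/mL vs MEC 1 μg/mL: adequate.

3.5 μg/mL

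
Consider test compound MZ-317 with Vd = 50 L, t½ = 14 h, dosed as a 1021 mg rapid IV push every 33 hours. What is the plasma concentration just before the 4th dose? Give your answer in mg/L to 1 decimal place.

4.9 mg/L

f = (1/2)^(τ/t½) = (1/2)^(33/14) ≈ 0.1952.
C₀ = D/Vd = 1021/50 ≈ 20.420 mg/L.
Before the 4th dose, 3 doses have been given. Superposition: Cmin = C₀·(f + f² + … + f^3).
≈ 20.420 × (0.1952 + 0.0381 + 0.0074) ≈ 20.420 × 0.2407 ≈ 4.915 mg/L.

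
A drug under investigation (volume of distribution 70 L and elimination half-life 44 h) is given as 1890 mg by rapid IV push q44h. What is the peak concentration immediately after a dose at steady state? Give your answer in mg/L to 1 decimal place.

54.0 mg/L

τ = 44 h = 1 half-life, so f = (1/2)^1 = 0.5.
Accumulation ratio R = 1/(1 − f) = 1/0.5 = 2/1.
Single-dose peak C₀ = D/Vd = 1890/70 = 27 mg/L.
Steady-state peak Cmax,ss = C₀·R = 27 × 2/1 ≈ 54.000 mg/L.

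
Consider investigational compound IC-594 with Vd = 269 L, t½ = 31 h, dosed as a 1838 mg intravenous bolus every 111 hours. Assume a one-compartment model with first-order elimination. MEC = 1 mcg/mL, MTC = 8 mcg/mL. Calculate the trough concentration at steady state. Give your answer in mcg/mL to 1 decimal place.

k = ln2/t½ = ln2/31 ≈ 0.022360 h⁻¹; fraction remaining f = e^(−kτ) = e^(−0.022360×111) ≈ 0.0836.
Single-dose peak C₀ = D/Vd = 1838/269 ≈ 6.833 mcg/mL.
Steady-state trough Cmin,ss = C₀·f/(1−f) ≈ 6.833 × 0.0836/0.9164 ≈ 0.623 mcg/mL.
Trough 0.6 mcg/mL vs MEC 1 mcg/mL: subtherapeutic.

0.6 mcg/mL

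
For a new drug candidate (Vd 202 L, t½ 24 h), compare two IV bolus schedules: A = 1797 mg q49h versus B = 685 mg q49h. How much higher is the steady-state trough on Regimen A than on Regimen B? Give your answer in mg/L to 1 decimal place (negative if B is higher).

Regimen A: f = (1/2)^(49/24) ≈ 0.2429; Cmin,ss = (1797/202)·f/(1−f) ≈ 2.854 mg/L.
Regimen B: f = (1/2)^(49/24) ≈ 0.2429; Cmin,ss = (685/202)·f/(1−f) ≈ 1.088 mg/L.
Difference ≈ 2.854 − 1.088 ≈ 1.766 mg/L.

1.8 mg/L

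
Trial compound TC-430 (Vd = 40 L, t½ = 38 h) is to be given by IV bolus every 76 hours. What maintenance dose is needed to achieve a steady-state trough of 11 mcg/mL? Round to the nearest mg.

1320 mg

τ/t½ = 76/38 ≈ 2, so f = (1/2)^(76/38) ≈ 0.250000.
Cmin,ss = (D/Vd)·f/(1−f), so D = Cmin,ss·Vd·(1−f)/f.
D = 11 × 40 × (1−f)/f ≈ 11 × 40 × 3.00000 ≈ 1320.00 mg.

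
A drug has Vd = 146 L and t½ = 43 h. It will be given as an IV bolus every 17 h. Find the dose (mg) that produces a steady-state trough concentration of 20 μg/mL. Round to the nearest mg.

τ/t½ = 17/43 ≈ 0.39535, so f = (1/2)^(17/43) ≈ 0.760306.
Cmin,ss = (D/Vd)·f/(1−f), so D = Cmin,ss·Vd·(1−f)/f.
D = 20 × 146 × (1−f)/f ≈ 20 × 146 × 0.31526 ≈ 920.56 mg.

921 mg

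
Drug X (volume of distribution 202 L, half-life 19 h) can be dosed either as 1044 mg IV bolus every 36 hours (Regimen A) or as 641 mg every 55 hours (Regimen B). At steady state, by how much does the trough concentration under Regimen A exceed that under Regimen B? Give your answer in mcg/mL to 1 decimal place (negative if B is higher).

1.4 mcg/mL

Regimen A: f = (1/2)^(36/19) ≈ 0.2689; Cmin,ss = (1044/202)·f/(1−f) ≈ 1.901 mcg/mL.
Regimen B: f = (1/2)^(55/19) ≈ 0.1345; Cmin,ss = (641/202)·f/(1−f) ≈ 0.493 mcg/mL.
Difference ≈ 1.901 − 0.493 ≈ 1.408 mcg/mL.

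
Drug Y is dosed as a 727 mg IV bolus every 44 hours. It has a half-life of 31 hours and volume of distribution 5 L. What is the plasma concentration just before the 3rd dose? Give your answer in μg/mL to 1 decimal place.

74.7 μg/mL

f = (1/2)^(τ/t½) = (1/2)^(44/31) ≈ 0.3739.
C₀ = D/Vd = 727/5 ≈ 145.400 μg/mL.
Before the 3rd dose, 2 doses have been given. Superposition: Cmin = C₀·(f + f²).
≈ 145.400 × (0.3739 + 0.1398) ≈ 145.400 × 0.5137 ≈ 74.692 μg/mL.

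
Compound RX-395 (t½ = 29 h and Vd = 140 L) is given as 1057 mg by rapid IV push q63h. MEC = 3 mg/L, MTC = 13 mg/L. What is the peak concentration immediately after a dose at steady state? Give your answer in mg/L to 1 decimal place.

9.7 mg/L

τ/t½ = 63/29 ≈ 2.1724, so fraction remaining f = (1/2)^(63/29) ≈ 0.2218.
Accumulation ratio R = 1/(1 − f) ≈ 1/0.7782 ≈ 1.2850.
Each bolus raises the concentration by D/Vd = 1057/140 ≈ 7.550 mg/L.
Cmax,ss = C₀/(1 − f) ≈ 7.550/0.7782 ≈ 9.702 mg/L.
Peak 9.7 mg/L vs MTC 13 mg/L: below toxic threshold.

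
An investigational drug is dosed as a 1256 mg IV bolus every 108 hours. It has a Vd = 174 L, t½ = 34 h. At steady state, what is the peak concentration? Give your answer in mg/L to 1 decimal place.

8.1 mg/L

Over one 108-h interval, 108/34 ≈ 3.1765 half-lives elapse, leaving f ≈ 0.1106 of each dose.
At steady state, accumulation factor R = 1/(1 − e^(−kτ)) ≈ 1.1244.
Single-dose peak C₀ = D/Vd = 1256/174 ≈ 7.218 mg/L.
Cmax,ss = C₀/(1 − f) ≈ 7.218/0.8894 ≈ 8.116 mg/L.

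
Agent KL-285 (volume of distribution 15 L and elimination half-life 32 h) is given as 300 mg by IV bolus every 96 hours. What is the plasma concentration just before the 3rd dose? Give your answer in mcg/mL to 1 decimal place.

2.8 mcg/mL

f = (1/2)^(τ/t½) = (1/2)^(96/32) ≈ 0.1250.
C₀ = D/Vd = 300/15 ≈ 20.000 mcg/mL.
Before the 3rd dose, 2 doses have been given. Superposition: Cmin = C₀·(f + f²).
≈ 20.000 × (0.1250 + 0.0156) ≈ 20.000 × 0.1406 ≈ 2.812 mcg/mL.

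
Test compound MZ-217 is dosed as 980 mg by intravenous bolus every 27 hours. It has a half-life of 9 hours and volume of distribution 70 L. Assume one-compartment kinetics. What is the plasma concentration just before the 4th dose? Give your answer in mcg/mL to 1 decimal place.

2.0 mcg/mL

f = (1/2)^(τ/t½) = (1/2)^(27/9) ≈ 0.1250.
C₀ = D/Vd = 980/70 ≈ 14.000 mcg/mL.
Before the 4th dose, 3 doses have been given. Superposition: Cmin = C₀·(f + f² + … + f^3).
≈ 14.000 × (0.1250 + 0.0156 + 0.0020) ≈ 14.000 × 0.1426 ≈ 1.996 mcg/mL.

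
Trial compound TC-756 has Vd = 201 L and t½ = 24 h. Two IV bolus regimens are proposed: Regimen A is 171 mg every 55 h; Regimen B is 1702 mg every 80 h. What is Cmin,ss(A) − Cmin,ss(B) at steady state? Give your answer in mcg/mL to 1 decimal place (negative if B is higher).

-0.7 mcg/mL

Regimen A: f = (1/2)^(55/24) ≈ 0.2042; Cmin,ss = (171/201)·f/(1−f) ≈ 0.218 mcg/mL.
Regimen B: f = (1/2)^(80/24) ≈ 0.0992; Cmin,ss = (1702/201)·f/(1−f) ≈ 0.932 mcg/mL.
Difference ≈ 0.218 − 0.932 ≈ -0.714 mcg/mL.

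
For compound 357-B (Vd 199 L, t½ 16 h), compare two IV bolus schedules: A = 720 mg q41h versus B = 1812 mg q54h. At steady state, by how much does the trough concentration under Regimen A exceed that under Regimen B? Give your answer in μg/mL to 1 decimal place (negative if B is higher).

-0.2 μg/mL

Regimen A: f = (1/2)^(41/16) ≈ 0.1693; Cmin,ss = (720/199)·f/(1−f) ≈ 0.737 μg/mL.
Regimen B: f = (1/2)^(54/16) ≈ 0.0964; Cmin,ss = (1812/199)·f/(1−f) ≈ 0.971 μg/mL.
Difference ≈ 0.737 − 0.971 ≈ -0.234 μg/mL.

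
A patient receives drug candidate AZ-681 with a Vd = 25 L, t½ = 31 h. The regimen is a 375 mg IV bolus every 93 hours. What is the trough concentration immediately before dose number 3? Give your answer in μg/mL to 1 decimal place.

f = (1/2)^(τ/t½) = (1/2)^(93/31) ≈ 0.1250.
C₀ = D/Vd = 375/25 ≈ 15.000 μg/mL.
Before the 3rd dose, 2 doses have been given. Superposition: Cmin = C₀·(f + f²).
≈ 15.000 × (0.1250 + 0.0156) ≈ 15.000 × 0.1406 ≈ 2.109 μg/mL.

2.1 μg/mL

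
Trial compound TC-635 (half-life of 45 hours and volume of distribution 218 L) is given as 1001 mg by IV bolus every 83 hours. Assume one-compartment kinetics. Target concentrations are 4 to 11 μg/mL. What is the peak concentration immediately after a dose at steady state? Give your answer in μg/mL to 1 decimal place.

Over one 83-h interval, 83/45 ≈ 1.8444 half-lives elapse, leaving f ≈ 0.2785 of each dose.
At steady state, accumulation factor R = 1/(1 − e^(−kτ)) ≈ 1.3860.
Each bolus raises the concentration by D/Vd = 1001/218 ≈ 4.592 μg/mL.
Steady-state peak Cmax,ss = C₀·R ≈ 4.592 × 1.3860 ≈ 6.365 μg/mL.
Peak 6.4 μg/mL vs MTC 11 μg/mL: below toxic threshold.

6.4 μg/mL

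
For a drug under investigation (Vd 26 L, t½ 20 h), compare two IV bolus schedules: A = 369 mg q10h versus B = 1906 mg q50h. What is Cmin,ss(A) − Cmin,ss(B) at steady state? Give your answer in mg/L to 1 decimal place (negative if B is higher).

Regimen A: f = (1/2)^(10/20) ≈ 0.7071; Cmin,ss = (369/26)·f/(1−f) ≈ 34.262 mg/L.
Regimen B: f = (1/2)^(50/20) ≈ 0.1768; Cmin,ss = (1906/26)·f/(1−f) ≈ 15.744 mg/L.
Difference ≈ 34.262 − 15.744 ≈ 18.518 mg/L.

18.5 mg/L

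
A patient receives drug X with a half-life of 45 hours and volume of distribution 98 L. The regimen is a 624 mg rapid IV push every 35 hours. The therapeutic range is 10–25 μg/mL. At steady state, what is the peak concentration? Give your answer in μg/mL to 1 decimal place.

τ/t½ = 35/45 ≈ 0.77778, so fraction remaining f = (1/2)^(35/45) ≈ 0.5833.
Accumulation ratio R = 1/(1 − f) ≈ 1/0.4167 ≈ 2.3998.
Single-dose peak C₀ = D/Vd = 624/98 ≈ 6.367 μg/mL.
Steady-state peak Cmax,ss = C₀·R ≈ 6.367 × 2.3998 ≈ 15.280 μg/mL.
Peak 15.3 μg/mL vs MTC 25 μg/mL: below toxic threshold.

15.3 μg/mL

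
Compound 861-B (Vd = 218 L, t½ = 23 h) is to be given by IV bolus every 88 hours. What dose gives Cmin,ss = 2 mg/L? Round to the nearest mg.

τ/t½ = 88/23 ≈ 3.8261, so f = (1/2)^(88/23) ≈ 0.070507.
Cmin,ss = (D/Vd)·f/(1−f), so D = Cmin,ss·Vd·(1−f)/f.
D = 2 × 218 × (1−f)/f ≈ 2 × 218 × 13.18299 ≈ 5747.78 mg.

5748 mg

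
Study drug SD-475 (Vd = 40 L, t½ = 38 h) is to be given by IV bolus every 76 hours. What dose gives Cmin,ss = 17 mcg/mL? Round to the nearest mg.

2040 mg

τ/t½ = 76/38 ≈ 2, so f = (1/2)^(76/38) ≈ 0.250000.
Cmin,ss = (D/Vd)·f/(1−f), so D = Cmin,ss·Vd·(1−f)/f.
D = 17 × 40 × (1−f)/f ≈ 17 × 40 × 3.00000 ≈ 2040.00 mg.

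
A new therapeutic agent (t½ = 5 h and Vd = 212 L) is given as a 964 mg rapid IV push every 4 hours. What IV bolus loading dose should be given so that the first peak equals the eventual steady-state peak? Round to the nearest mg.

2265 mg

f = (1/2)^(4/5) ≈ 0.574349; accumulation ratio R = 1/(1−f) ≈ 2.34934.
Loading dose to hit Cmax,ss on first dose: D_load = D_maint·R ≈ 964 × 2.34934 ≈ 2264.76 mg.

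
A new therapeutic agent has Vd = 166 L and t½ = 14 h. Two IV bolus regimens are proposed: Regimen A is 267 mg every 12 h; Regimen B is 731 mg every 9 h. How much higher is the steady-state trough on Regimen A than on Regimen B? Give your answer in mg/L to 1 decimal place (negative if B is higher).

-5.9 mg/L

Regimen A: f = (1/2)^(12/14) ≈ 0.5520; Cmin,ss = (267/166)·f/(1−f) ≈ 1.982 mg/L.
Regimen B: f = (1/2)^(9/14) ≈ 0.6404; Cmin,ss = (731/166)·f/(1−f) ≈ 7.842 mg/L.
Difference ≈ 1.982 − 7.842 ≈ -5.860 mg/L.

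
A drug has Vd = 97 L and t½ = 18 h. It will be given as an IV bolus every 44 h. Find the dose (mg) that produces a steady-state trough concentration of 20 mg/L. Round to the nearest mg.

τ/t½ = 44/18 ≈ 2.4444, so f = (1/2)^(44/18) ≈ 0.183717.
Cmin,ss = (D/Vd)·f/(1−f), so D = Cmin,ss·Vd·(1−f)/f.
D = 20 × 97 × (1−f)/f ≈ 20 × 97 × 4.44315 ≈ 8619.71 mg.

8620 mg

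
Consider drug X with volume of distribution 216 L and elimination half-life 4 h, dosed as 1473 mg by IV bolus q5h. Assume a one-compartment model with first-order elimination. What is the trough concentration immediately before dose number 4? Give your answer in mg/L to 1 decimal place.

f = (1/2)^(τ/t½) = (1/2)^(5/4) ≈ 0.4204.
C₀ = D/Vd = 1473/216 ≈ 6.819 mg/L.
Before the 4th dose, 3 doses have been given. Superposition: Cmin = C₀·(f + f² + … + f^3).
≈ 6.819 × (0.4204 + 0.1767 + 0.0743) ≈ 6.819 × 0.6714 ≈ 4.578 mg/L.

4.6 mg/L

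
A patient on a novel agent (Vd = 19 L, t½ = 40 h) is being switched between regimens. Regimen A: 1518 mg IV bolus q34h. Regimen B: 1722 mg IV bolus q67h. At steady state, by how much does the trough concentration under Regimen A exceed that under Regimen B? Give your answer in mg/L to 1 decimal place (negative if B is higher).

Regimen A: f = (1/2)^(34/40) ≈ 0.5548; Cmin,ss = (1518/19)·f/(1−f) ≈ 99.563 mg/L.
Regimen B: f = (1/2)^(67/40) ≈ 0.3132; Cmin,ss = (1722/19)·f/(1−f) ≈ 41.331 mg/L.
Difference ≈ 99.563 − 41.331 ≈ 58.232 mg/L.

58.2 mg/L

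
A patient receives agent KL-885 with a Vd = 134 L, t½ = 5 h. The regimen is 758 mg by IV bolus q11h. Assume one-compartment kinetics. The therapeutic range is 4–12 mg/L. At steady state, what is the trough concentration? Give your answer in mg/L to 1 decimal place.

1.6 mg/L

τ/t½ = 11/5 ≈ 2.2, so fraction remaining f = (1/2)^(11/5) ≈ 0.2176.
Single-dose peak C₀ = D/Vd = 758/134 ≈ 5.657 mg/L.
Steady-state trough Cmin,ss = C₀·f/(1−f) ≈ 5.657 × 0.2176/0.7824 ≈ 1.573 mg/L.
Trough 1.6 mg/L vs MEC 4 mg/L: subtherapeutic.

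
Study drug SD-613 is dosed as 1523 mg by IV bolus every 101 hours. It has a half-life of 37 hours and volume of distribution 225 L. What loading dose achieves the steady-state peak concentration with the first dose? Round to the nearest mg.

1793 mg

f = (1/2)^(101/37) ≈ 0.150754; accumulation ratio R = 1/(1−f) ≈ 1.17752.
Loading dose to hit Cmax,ss on first dose: D_load = D_maint·R ≈ 1523 × 1.17752 ≈ 1793.36 mg.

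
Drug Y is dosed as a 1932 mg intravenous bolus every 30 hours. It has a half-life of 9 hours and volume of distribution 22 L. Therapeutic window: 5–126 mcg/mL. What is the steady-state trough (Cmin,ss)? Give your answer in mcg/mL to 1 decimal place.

9.7 mcg/mL

τ/t½ = 30/9 ≈ 3.3333, so fraction remaining f = (1/2)^(30/9) ≈ 0.0992.
Accumulation ratio R = 1/(1 − f) ≈ 1/0.9008 ≈ 1.1101.
Each bolus raises the concentration by D/Vd = 1932/22 ≈ 87.818 mcg/mL.
Cmax,ss = C₀/(1 − f) ≈ 87.818/0.9008 ≈ 97.489 mcg/mL.
One interval later, Cmin,ss = Cmax,ss·e^(−kτ) ≈ 97.489 × 0.0992 ≈ 9.671 mcg/mL.
Trough 9.7 mcg/mL vs MEC 5 mcg/mL: adequate.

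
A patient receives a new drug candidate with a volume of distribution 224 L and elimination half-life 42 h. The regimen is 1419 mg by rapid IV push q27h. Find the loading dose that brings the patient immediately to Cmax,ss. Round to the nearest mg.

f = (1/2)^(27/42) ≈ 0.640443; accumulation ratio R = 1/(1−f) ≈ 2.78120.
Loading dose to hit Cmax,ss on first dose: D_load = D_maint·R ≈ 1419 × 2.78120 ≈ 3946.52 mg.

3947 mg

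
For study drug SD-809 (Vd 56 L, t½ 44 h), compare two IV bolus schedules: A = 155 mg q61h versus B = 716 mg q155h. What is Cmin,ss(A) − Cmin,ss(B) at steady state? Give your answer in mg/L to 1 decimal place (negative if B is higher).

0.5 mg/L

Regimen A: f = (1/2)^(61/44) ≈ 0.3825; Cmin,ss = (155/56)·f/(1−f) ≈ 1.715 mg/L.
Regimen B: f = (1/2)^(155/44) ≈ 0.0870; Cmin,ss = (716/56)·f/(1−f) ≈ 1.218 mg/L.
Difference ≈ 1.715 − 1.218 ≈ 0.497 mg/L.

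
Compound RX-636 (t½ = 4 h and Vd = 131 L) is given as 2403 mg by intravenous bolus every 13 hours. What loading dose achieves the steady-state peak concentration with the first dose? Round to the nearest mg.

2685 mg

f = (1/2)^(13/4) ≈ 0.105112; accumulation ratio R = 1/(1−f) ≈ 1.11746.
Loading dose to hit Cmax,ss on first dose: D_load = D_maint·R ≈ 2403 × 1.11746 ≈ 2685.26 mg.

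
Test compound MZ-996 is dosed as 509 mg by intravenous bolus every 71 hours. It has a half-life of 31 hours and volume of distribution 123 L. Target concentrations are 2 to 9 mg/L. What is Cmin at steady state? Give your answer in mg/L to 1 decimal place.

1.1 mg/L

τ/t½ = 71/31 ≈ 2.2903, so fraction remaining f = (1/2)^(71/31) ≈ 0.2044.
Accumulation ratio R = 1/(1 − f) ≈ 1/0.7956 ≈ 1.2569.
Each bolus raises the concentration by D/Vd = 509/123 ≈ 4.138 mg/L.
Cmax,ss = C₀/(1 − f) ≈ 4.138/0.7956 ≈ 5.201 mg/L.
One interval later, Cmin,ss = Cmax,ss·e^(−kτ) ≈ 5.201 × 0.2044 ≈ 1.063 mg/L.
Trough 1.1 mg/L vs MEC 2 mg/L: subtherapeutic.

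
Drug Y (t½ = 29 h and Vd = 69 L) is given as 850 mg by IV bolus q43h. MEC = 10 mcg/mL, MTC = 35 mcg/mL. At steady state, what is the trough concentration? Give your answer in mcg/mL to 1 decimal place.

τ/t½ = 43/29 ≈ 1.4828, so fraction remaining f = (1/2)^(43/29) ≈ 0.3578.
At steady state, accumulation factor R = 1/(1 − e^(−kτ)) ≈ 1.5571.
Each bolus raises the concentration by D/Vd = 850/69 ≈ 12.319 mcg/mL.
Cmax,ss = C₀/(1 − f) ≈ 12.319/0.6422 ≈ 19.182 mcg/mL.
One interval later, Cmin,ss = Cmax,ss·e^(−kτ) ≈ 19.182 × 0.3578 ≈ 6.863 mcg/mL.
Trough 6.9 mcg/mL vs MEC 10 mcg/mL: subtherapeutic.

6.9 mcg/mL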